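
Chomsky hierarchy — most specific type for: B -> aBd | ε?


Single nonterminal LHS, but a^n d^n is not regular
Classification: Type 2 (Context-Free)


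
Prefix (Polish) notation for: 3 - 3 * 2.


'*' binds tighter: tree is (- 3 (* 3 2))
Prefix: - 3 * 3 2


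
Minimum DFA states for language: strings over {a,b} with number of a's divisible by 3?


Track (count of a) mod 3: states 0..2, accept at 0
Minimal DFA: 3 states


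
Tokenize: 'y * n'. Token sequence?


Scan left to right, longest-match per lexeme
Tokens: ID(y), OP(*), ID(n)


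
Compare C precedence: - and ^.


'-' is additive (level 9); '^' is bitwise XOR (level 4)
Higher level binds tighter
'-' has higher precedence than '^'


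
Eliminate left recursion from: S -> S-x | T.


Left-recursive alternatives: S-x; non-recursive: T
Introduce S': S -> TS', S' -> -xS' | ε


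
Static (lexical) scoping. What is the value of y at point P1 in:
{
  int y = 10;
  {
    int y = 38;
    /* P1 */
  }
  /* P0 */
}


y declared in the same block as P1
y = 38


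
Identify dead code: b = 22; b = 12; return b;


first assignment to b is overwritten before any read
Dead: 'b = 22'


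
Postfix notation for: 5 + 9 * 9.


* has higher precedence, evaluate 9*9 first
Postfix: 5 9 9 * +


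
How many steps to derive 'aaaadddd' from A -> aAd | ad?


Derivation: A => aAd => aaAdd => aaaAddd => aaaadddd
Steps: 4


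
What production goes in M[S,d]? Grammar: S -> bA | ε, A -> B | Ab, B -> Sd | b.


For [S, d]: ε is nullable and 'd' ∈ FOLLOW(S)
Entry: S -> ε


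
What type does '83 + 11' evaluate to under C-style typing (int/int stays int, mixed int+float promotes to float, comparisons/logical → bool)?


Operand types: int + int
Rule: mixed int/float promotes to float; int/int stays int
Result type: int


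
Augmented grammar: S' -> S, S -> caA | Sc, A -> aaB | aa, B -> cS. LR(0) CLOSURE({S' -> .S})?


Start: S' -> .S
For each item with dot before a nonterminal B, add B -> .γ for every B-production
Closure: [S' -> .S, S -> .caA, S -> .Sc]


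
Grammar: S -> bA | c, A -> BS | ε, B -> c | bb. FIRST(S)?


Per alternative of S: FIRST(bA) = {b}; FIRST(c) = {c}
FIRST(S) = {b, c}


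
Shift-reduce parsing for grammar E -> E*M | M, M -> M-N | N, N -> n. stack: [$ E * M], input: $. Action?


handle 'E*M' on top; lookahead ∈ FOLLOW(E) = {*, $}
Action: reduce (E -> E*M)


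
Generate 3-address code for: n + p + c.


Break into single-operator statements:
t1 = n + p
t2 = t1 + c


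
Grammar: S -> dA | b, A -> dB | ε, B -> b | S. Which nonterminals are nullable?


A nonterminal is nullable iff some alternative derives ε (directly, or every symbol in it is nullable)
Nullable: {A}


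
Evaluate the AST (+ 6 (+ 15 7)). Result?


Evaluate inner: (+ 15 7) = 22
Evaluate root: (+ 6 22) = 28
Result: 28


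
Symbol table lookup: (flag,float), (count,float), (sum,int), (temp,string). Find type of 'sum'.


Lookup 'sum' → type int


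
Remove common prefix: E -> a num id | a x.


Common prefix: 'a'
Factored: E -> a E', E' -> num id | x


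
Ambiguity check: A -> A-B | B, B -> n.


precedence layered via separate nonterminal B: deterministic
Unambiguous


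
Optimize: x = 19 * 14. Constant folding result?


19 * 14 = 266 at compile time
Optimized: x = 266


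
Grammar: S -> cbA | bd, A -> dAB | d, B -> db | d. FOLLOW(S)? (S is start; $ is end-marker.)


$ ∈ FOLLOW(S). For each A -> αBβ: add FIRST(β)\{ε} to FOLLOW(B); if β nullable, add FOLLOW(A).
FOLLOW(S) = {$}


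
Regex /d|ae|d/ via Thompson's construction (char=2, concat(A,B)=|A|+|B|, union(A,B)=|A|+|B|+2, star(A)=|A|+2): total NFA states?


Syntax tree has 4 char leaf(s), 2 union(s), 0 star(s)
chars contribute 4×2 = 8; each union adds +2; each star adds +2
Total: 8 + 4 + 0 = 12 states


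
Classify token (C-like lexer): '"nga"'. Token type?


Pattern: double-quoted sequence
Type: STRING_LITERAL


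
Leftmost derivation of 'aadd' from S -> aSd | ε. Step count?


Derivation: S => aSd => aaSdd => aadd
Steps: 3


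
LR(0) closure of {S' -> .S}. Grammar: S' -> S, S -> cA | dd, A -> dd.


Start: S' -> .S
For each item with dot before a nonterminal B, add B -> .γ for every B-production
Closure: [S' -> .S, S -> .cA, S -> .dd]


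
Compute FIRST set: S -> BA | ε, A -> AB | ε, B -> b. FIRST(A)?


Per alternative of A: FIRST(AB) = {b}; FIRST(ε) = {ε}
FIRST(A) = {b, ε}


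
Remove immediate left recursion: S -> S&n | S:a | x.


Left-recursive alternatives: S&n, S:a; non-recursive: x
Introduce S': S -> xS', S' -> &nS' | :aS' | ε


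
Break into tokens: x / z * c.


Scan left to right, longest-match per lexeme
Tokens: ID(x), OP(/), ID(z), OP(*), ID(c)


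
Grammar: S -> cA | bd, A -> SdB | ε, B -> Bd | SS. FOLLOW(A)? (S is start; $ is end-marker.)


$ ∈ FOLLOW(S). For each A -> αBβ: add FIRST(β)\{ε} to FOLLOW(B); if β nullable, add FOLLOW(A).
FOLLOW(A) = {$, b, c, d}


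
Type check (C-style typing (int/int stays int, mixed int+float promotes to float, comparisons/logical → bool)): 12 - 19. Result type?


Operand types: int - int
Rule: mixed int/float promotes to float; int/int stays int
Result type: int


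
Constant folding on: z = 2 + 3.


2 + 3 = 5 at compile time
Optimized: z = 5


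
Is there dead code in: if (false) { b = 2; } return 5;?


condition is constant false, so the whole block is unreachable
Dead: 'if (false) { b = 2; }'


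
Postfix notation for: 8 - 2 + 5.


Left to right (same or higher precedence on left)
Postfix: 8 2 - 5 +


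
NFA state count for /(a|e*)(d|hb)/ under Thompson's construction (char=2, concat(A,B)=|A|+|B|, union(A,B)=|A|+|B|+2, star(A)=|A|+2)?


Syntax tree has 5 char leaf(s), 2 union(s), 1 star(s)
chars contribute 5×2 = 10; each union adds +2; each star adds +2
Total: 10 + 4 + 2 = 16 states


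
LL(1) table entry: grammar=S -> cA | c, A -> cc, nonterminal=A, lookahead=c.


For [A, c]: 'c' ∈ FIRST(cc)
Entry: A -> cc


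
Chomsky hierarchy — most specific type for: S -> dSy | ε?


Single nonterminal LHS, but d^n y^n is not regular
Classification: Type 2 (Context-Free)


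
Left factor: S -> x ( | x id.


Common prefix: 'x'
Factored: S -> x S', S' -> ( | id


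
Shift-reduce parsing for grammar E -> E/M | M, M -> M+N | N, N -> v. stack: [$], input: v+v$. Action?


no handle on stack; shift 'v'
Action: shift


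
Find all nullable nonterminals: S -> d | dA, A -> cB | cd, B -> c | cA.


A nonterminal is nullable iff some alternative derives ε (directly, or every symbol in it is nullable)
Nullable: {}


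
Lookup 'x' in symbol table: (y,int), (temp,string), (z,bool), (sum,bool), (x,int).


Lookup 'x' → type int


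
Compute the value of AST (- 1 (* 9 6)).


Evaluate inner: (* 9 6) = 54
Evaluate root: (- 1 54) = -53
Result: -53


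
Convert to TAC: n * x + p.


Break into single-operator statements:
t1 = n * x
t2 = t1 + p


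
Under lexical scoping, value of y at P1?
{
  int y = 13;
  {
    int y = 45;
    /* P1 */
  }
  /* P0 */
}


y declared in the same block as P1
y = 45


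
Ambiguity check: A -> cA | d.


right-linear, alternatives start with distinct terminals 'c' vs 'd': unique leftmost derivation
Unambiguous


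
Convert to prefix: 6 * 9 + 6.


left-to-right (same/higher precedence on left): tree is (+ (* 6 9) 6)
Prefix: + * 6 9 6


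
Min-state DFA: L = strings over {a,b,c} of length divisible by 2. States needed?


Track length mod 2: states 0..1, accept at 0
Minimal DFA: 2 states


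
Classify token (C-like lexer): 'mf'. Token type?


Pattern: letter/underscore followed by alphanumerics, not a keyword
Type: IDENTIFIER


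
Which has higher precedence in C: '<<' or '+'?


'+' is additive (level 9); '<<' is shift (level 8)
Higher level binds tighter
'+' has higher precedence than '<<'


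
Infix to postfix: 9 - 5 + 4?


Left to right (same or higher precedence on left)
Postfix: 9 5 - 4 +


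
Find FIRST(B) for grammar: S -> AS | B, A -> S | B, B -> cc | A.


Per alternative of B: FIRST(cc) = {c}; FIRST(A) = {c}
FIRST(B) = {c}


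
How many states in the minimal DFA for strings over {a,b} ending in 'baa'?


Track the longest suffix of input matching a prefix of 'baa': 4 classes (prefixes of length 0..3)
Minimal DFA: 4 states


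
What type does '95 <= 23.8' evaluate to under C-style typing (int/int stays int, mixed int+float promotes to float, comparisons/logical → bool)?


Operand types: int <= float
Rule: comparison yields bool
Result type: bool


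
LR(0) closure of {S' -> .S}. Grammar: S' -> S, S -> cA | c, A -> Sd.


Start: S' -> .S
For each item with dot before a nonterminal B, add B -> .γ for every B-production
Closure: [S' -> .S, S -> .cA, S -> .c]


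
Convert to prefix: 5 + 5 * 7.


'*' binds tighter: tree is (+ 5 (* 5 7))
Prefix: + 5 * 5 7


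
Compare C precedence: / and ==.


'/' is multiplicative (level 10); '==' is equality (level 6)
Higher level binds tighter
'/' has higher precedence than '=='


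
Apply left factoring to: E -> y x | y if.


Common prefix: 'y'
Factored: E -> y E', E' -> x | if


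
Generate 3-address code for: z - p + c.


Break into single-operator statements:
t1 = z - p
t2 = t1 + c


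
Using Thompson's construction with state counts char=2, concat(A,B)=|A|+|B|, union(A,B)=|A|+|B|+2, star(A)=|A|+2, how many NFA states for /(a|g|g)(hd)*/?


Syntax tree has 5 char leaf(s), 2 union(s), 1 star(s)
chars contribute 5×2 = 10; each union adds +2; each star adds +2
Total: 10 + 4 + 2 = 16 states


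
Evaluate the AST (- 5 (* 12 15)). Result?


Evaluate inner: (* 12 15) = 180
Evaluate root: (- 5 180) = -175
Result: -175


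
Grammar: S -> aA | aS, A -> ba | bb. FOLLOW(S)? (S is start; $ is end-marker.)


$ ∈ FOLLOW(S). For each A -> αBβ: add FIRST(β)\{ε} to FOLLOW(B); if β nullable, add FOLLOW(A).
FOLLOW(S) = {$}


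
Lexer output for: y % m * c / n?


Scan left to right, longest-match per lexeme
Tokens: ID(y), OP(%), ID(m), OP(*), ID(c), OP(/), ID(n)


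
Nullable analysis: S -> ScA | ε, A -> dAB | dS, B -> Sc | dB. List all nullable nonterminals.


A nonterminal is nullable iff some alternative derives ε (directly, or every symbol in it is nullable)
Nullable: {S}


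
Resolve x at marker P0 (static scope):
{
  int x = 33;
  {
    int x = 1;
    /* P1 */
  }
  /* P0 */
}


x declared in the same block as P0
x = 33


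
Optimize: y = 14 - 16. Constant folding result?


14 - 16 = -2 at compile time
Optimized: y = -2


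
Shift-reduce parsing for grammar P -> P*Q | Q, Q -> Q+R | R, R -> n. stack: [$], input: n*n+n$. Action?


no handle on stack; shift 'n'
Action: shift


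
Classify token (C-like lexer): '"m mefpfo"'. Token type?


Pattern: double-quoted sequence
Type: STRING_LITERAL


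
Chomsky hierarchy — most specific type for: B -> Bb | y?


Left-linear: every RHS is a terminal or one nonterminal followed by a terminal
Classification: Type 3 (Regular)


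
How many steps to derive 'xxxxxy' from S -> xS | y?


Derivation: S => xS => xxS => xxxS => xxxxS => xxxxxS => xxxxxy
Steps: 6


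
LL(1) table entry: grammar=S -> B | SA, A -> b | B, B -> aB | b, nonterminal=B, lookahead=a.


For [B, a]: 'a' ∈ FIRST(aB)
Entry: B -> aB


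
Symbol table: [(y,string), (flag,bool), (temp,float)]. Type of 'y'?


Lookup 'y' → type string


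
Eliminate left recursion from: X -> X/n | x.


Left-recursive alternatives: X/n; non-recursive: x
Introduce X': X -> xX', X' -> /nX' | ε


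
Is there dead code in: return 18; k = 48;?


statement follows a return and is unreachable
Dead: 'k = 48'


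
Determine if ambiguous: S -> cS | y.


right-linear, alternatives start with distinct terminals 'c' vs 'y': unique leftmost derivation
Unambiguous


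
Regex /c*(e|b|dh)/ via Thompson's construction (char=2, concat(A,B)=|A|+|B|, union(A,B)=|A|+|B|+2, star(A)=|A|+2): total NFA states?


Syntax tree has 5 char leaf(s), 2 union(s), 1 star(s)
chars contribute 5×2 = 10; each union adds +2; each star adds +2
Total: 10 + 4 + 2 = 16 states


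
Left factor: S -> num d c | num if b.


Common prefix: 'num'
Factored: S -> num S', S' -> d c | if b


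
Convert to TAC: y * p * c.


Break into single-operator statements:
t1 = y * p
t2 = t1 * c


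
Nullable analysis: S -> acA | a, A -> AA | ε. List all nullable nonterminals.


A nonterminal is nullable iff some alternative derives ε (directly, or every symbol in it is nullable)
Nullable: {A}


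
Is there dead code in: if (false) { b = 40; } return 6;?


condition is constant false, so the whole block is unreachable
Dead: 'if (false) { b = 40; }'


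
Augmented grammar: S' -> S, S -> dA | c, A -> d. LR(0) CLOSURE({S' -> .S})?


Start: S' -> .S
For each item with dot before a nonterminal B, add B -> .γ for every B-production
Closure: [S' -> .S, S -> .dA, S -> .c]


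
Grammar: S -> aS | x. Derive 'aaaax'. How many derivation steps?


Derivation: S => aS => aaS => aaaS => aaaaS => aaaax
Steps: 5


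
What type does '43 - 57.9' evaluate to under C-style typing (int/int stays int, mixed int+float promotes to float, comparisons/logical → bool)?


Operand types: int - float
Rule: mixed int/float promotes to float; int/int stays int
Result type: float


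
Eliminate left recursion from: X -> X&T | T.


Left-recursive alternatives: X&T; non-recursive: T
Introduce X': X -> TX', X' -> &TX' | ε


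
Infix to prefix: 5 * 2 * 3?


left-to-right (same/higher precedence on left): tree is (* (* 5 2) 3)
Prefix: * * 5 2 3


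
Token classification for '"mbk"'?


Pattern: double-quoted sequence
Type: STRING_LITERAL


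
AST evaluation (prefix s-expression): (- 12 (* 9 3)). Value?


Evaluate inner: (* 9 3) = 27
Evaluate root: (- 12 27) = -15
Result: -15


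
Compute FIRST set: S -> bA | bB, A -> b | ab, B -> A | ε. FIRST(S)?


Per alternative of S: FIRST(bA) = {b}; FIRST(bB) = {b}
FIRST(S) = {b}


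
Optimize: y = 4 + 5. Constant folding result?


4 + 5 = 9 at compile time
Optimized: y = 9


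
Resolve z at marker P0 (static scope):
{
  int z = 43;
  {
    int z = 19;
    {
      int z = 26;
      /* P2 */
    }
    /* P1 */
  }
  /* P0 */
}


z declared in the same block as P0
z = 43


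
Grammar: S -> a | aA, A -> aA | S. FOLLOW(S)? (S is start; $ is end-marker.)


$ ∈ FOLLOW(S). For each A -> αBβ: add FIRST(β)\{ε} to FOLLOW(B); if β nullable, add FOLLOW(A).
FOLLOW(S) = {$}


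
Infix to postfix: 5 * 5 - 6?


Left to right (same or higher precedence on left)
Postfix: 5 5 * 6 -


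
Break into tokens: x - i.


Scan left to right, longest-match per lexeme
Tokens: ID(x), OP(-), ID(i)


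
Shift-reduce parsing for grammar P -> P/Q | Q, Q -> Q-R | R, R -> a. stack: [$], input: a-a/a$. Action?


no handle on stack; shift 'a'
Action: shift


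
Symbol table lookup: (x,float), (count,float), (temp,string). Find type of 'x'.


Lookup 'x' → type float


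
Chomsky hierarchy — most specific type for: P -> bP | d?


Right-linear: every RHS is a terminal or a terminal followed by one nonterminal
Classification: Type 3 (Regular)


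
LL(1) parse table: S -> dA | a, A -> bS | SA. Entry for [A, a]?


For [A, a]: 'a' ∈ FIRST(SA)
Entry: A -> SA


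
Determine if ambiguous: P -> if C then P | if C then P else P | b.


dangling else: 'if C then if C then b else b' parses two ways
Ambiguous


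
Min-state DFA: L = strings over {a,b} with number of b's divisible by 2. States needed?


Track (count of b) mod 2: states 0..1, accept at 0
Minimal DFA: 2 states


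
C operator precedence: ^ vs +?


'+' is additive (level 9); '^' is bitwise XOR (level 4)
Higher level binds tighter
'+' has higher precedence than '^'


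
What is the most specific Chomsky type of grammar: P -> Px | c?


Left-linear: every RHS is a terminal or one nonterminal followed by a terminal
Classification: Type 3 (Regular)


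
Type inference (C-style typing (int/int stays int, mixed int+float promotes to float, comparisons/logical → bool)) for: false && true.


Operand types: bool && bool
Rule: logical operators take bool operands and yield bool
Result type: bool


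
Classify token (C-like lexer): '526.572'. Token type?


Pattern: digits with a decimal point
Type: FLOAT_LITERAL


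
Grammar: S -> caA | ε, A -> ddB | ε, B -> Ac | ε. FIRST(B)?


Per alternative of B: FIRST(Ac) = {c, d}; FIRST(ε) = {ε}
FIRST(B) = {c, d, ε}


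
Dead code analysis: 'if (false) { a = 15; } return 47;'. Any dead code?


condition is constant false, so the whole block is unreachable
Dead: 'if (false) { a = 15; }'


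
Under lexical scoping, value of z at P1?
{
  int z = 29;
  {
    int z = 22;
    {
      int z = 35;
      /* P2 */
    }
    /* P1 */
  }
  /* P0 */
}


z declared in the same block as P1
z = 22


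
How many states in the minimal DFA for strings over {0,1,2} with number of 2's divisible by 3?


Track (count of 2) mod 3: states 0..2, accept at 0
Minimal DFA: 3 states


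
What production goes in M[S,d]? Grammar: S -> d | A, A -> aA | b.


For [S, d]: 'd' ∈ FIRST(d)
Entry: S -> d


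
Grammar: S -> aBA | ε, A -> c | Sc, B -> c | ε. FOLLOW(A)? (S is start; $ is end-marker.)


$ ∈ FOLLOW(S). For each A -> αBβ: add FIRST(β)\{ε} to FOLLOW(B); if β nullable, add FOLLOW(A).
FOLLOW(A) = {$, c}


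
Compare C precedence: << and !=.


'<<' is shift (level 8); '!=' is equality (level 6)
Higher level binds tighter
'<<' has higher precedence than '!='


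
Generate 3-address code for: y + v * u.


Break into single-operator statements:
t1 = v * u
t2 = y + t1


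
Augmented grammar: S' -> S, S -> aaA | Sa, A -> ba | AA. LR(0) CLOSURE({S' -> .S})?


Start: S' -> .S
For each item with dot before a nonterminal B, add B -> .γ for every B-production
Closure: [S' -> .S, S -> .aaA, S -> .Sa]


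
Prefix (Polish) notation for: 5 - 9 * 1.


'*' binds tighter: tree is (- 5 (* 9 1))
Prefix: - 5 * 9 1


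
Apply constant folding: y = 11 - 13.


11 - 13 = -2 at compile time
Optimized: y = -2


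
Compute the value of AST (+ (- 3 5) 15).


Evaluate inner: (- 3 5) = -2
Evaluate root: (+ -2 15) = 13
Result: 13


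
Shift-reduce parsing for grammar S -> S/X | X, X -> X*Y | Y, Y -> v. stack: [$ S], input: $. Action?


start symbol S on stack, input exhausted
Action: accept


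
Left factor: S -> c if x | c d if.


Common prefix: 'c'
Factored: S -> c S', S' -> if x | d if


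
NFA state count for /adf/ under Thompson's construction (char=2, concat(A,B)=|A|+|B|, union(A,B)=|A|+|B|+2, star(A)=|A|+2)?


Syntax tree has 3 char leaf(s), 0 union(s), 0 star(s)
chars contribute 3×2 = 6; each union adds +2; each star adds +2
Total: 6 + 0 + 0 = 6 states


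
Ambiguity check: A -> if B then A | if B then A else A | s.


dangling else: 'if B then if B then s else s' parses two ways
Ambiguous


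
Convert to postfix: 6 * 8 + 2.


Left to right (same or higher precedence on left)
Postfix: 6 8 * 2 +


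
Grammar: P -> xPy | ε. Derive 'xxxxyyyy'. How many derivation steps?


Derivation: P => xPy => xxPyy => xxxPyyy => xxxxPyyyy => xxxxyyyy
Steps: 5


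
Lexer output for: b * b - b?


Scan left to right, longest-match per lexeme
Tokens: ID(b), OP(*), ID(b), OP(-), ID(b)


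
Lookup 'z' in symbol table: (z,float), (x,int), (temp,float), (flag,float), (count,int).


Lookup 'z' → type float


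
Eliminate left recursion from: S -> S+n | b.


Left-recursive alternatives: S+n; non-recursive: b
Introduce S': S -> bS', S' -> +nS' | ε


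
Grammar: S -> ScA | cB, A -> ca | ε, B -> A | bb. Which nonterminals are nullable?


A nonterminal is nullable iff some alternative derives ε (directly, or every symbol in it is nullable)
Nullable: {A, B}


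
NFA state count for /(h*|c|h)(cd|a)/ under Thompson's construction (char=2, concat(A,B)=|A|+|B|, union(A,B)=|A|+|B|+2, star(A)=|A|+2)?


Syntax tree has 6 char leaf(s), 3 union(s), 1 star(s)
chars contribute 6×2 = 12; each union adds +2; each star adds +2
Total: 12 + 6 + 2 = 20 states


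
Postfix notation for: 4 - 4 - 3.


Left to right (same or higher precedence on left)
Postfix: 4 4 - 3 -


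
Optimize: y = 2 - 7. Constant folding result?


2 - 7 = -5 at compile time
Optimized: y = -5


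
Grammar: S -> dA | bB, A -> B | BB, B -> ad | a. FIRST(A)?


Per alternative of A: FIRST(B) = {a}; FIRST(BB) = {a}
FIRST(A) = {a}


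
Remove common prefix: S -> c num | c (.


Common prefix: 'c'
Factored: S -> c S', S' -> num | (


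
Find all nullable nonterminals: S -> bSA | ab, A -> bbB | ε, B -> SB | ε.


A nonterminal is nullable iff some alternative derives ε (directly, or every symbol in it is nullable)
Nullable: {A, B}


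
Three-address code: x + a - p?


Break into single-operator statements:
t1 = x + a
t2 = t1 - p


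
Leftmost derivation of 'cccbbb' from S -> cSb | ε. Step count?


Derivation: S => cSb => ccSbb => cccSbbb => cccbbb
Steps: 4


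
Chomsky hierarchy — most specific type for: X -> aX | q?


Right-linear: every RHS is a terminal or a terminal followed by one nonterminal
Classification: Type 3 (Regular)


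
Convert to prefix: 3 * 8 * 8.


left-to-right (same/higher precedence on left): tree is (* (* 3 8) 8)
Prefix: * * 3 8 8


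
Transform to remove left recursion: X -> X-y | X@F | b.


Left-recursive alternatives: X-y, X@F; non-recursive: b
Introduce X': X -> bX', X' -> -yX' | @FX' | ε


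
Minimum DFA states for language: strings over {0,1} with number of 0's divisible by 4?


Track (count of 0) mod 4: states 0..3, accept at 0
Minimal DFA: 4 states


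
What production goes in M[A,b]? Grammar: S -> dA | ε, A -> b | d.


For [A, b]: 'b' ∈ FIRST(b)
Entry: A -> b


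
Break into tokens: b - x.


Scan left to right, longest-match per lexeme
Tokens: ID(b), OP(-), ID(x)


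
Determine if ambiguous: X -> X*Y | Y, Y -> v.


precedence layered via separate nonterminal Y: deterministic
Unambiguous


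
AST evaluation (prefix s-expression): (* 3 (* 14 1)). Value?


Evaluate inner: (* 14 1) = 14
Evaluate root: (* 3 14) = 42
Result: 42


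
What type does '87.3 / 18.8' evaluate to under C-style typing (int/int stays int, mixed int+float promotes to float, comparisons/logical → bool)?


Operand types: float / float
Rule: mixed int/float promotes to float; int/int stays int
Result type: float


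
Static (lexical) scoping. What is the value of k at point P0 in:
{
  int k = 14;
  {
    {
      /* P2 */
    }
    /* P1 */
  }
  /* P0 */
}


k declared in the same block as P0
k = 14


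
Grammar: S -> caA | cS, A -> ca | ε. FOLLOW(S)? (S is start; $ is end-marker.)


$ ∈ FOLLOW(S). For each A -> αBβ: add FIRST(β)\{ε} to FOLLOW(B); if β nullable, add FOLLOW(A).
FOLLOW(S) = {$}


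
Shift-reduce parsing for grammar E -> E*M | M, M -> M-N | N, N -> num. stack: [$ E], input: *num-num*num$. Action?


shift '*' to continue E -> E*M
Action: shift


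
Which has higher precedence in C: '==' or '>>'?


'>>' is shift (level 8); '==' is equality (level 6)
Higher level binds tighter
'>>' has higher precedence than '=='


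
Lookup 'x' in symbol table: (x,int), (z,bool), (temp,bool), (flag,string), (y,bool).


Lookup 'x' → type int


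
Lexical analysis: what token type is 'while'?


Pattern: reserved word
Type: KEYWORD


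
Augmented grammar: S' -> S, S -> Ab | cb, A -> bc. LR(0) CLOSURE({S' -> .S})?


Start: S' -> .S
For each item with dot before a nonterminal B, add B -> .γ for every B-production
Closure: [S' -> .S, S -> .Ab, S -> .cb, A -> .bc]


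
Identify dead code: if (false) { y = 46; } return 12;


condition is constant false, so the whole block is unreachable
Dead: 'if (false) { y = 46; }'


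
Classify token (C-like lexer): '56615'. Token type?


Pattern: digits only
Type: INTEGER_LITERAL


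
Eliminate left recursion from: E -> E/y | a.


Left-recursive alternatives: E/y; non-recursive: a
Introduce E': E -> aE', E' -> /yE' | ε


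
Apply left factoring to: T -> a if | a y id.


Common prefix: 'a'
Factored: T -> a T', T' -> if | y id


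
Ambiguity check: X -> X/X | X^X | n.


'n/n^n' has two parse trees (no precedence encoded between / and ^)
Ambiguous


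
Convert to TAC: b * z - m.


Break into single-operator statements:
t1 = b * z
t2 = t1 - m


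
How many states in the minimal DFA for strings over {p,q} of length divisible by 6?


Track length mod 6: states 0..5, accept at 0
Minimal DFA: 6 states


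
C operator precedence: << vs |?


'<<' is shift (level 8); '|' is bitwise OR (level 3)
Higher level binds tighter
'<<' has higher precedence than '|'


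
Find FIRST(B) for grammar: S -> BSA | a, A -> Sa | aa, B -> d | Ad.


Per alternative of B: FIRST(d) = {d}; FIRST(Ad) = {a, d}
FIRST(B) = {a, d}


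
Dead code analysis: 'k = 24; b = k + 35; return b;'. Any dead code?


k is read by b's definition; b is returned
No dead code


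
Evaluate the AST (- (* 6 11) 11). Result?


Evaluate inner: (* 6 11) = 66
Evaluate root: (- 66 11) = 55
Result: 55


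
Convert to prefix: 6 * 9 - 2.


left-to-right (same/higher precedence on left): tree is (- (* 6 9) 2)
Prefix: - * 6 9 2


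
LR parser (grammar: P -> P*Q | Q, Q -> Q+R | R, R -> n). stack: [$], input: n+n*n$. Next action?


no handle on stack; shift 'n'
Action: shift


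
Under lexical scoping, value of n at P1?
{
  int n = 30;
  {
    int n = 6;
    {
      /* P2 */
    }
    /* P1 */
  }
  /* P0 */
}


n declared in the same block as P1
n = 6


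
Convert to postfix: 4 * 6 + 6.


Left to right (same or higher precedence on left)
Postfix: 4 6 * 6 +


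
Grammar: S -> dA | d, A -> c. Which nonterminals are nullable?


A nonterminal is nullable iff some alternative derives ε (directly, or every symbol in it is nullable)
Nullable: {}


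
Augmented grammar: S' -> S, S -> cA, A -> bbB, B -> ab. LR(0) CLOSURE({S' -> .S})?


Start: S' -> .S
For each item with dot before a nonterminal B, add B -> .γ for every B-production
Closure: [S' -> .S, S -> .cA]


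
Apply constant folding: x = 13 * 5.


13 * 5 = 65 at compile time
Optimized: x = 65


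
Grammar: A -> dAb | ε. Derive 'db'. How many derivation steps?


Derivation: A => dAb => db
Steps: 2


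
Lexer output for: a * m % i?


Scan left to right, longest-match per lexeme
Tokens: ID(a), OP(*), ID(m), OP(%), ID(i)


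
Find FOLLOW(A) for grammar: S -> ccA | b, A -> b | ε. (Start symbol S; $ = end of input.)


$ ∈ FOLLOW(S). For each A -> αBβ: add FIRST(β)\{ε} to FOLLOW(B); if β nullable, add FOLLOW(A).
FOLLOW(A) = {$}


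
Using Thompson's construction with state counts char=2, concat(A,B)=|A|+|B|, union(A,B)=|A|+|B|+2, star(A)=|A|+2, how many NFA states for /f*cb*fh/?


Syntax tree has 5 char leaf(s), 0 union(s), 2 star(s)
chars contribute 5×2 = 10; each union adds +2; each star adds +2
Total: 10 + 0 + 4 = 14 states


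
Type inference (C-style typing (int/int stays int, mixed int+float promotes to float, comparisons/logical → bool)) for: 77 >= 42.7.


Operand types: int >= float
Rule: comparison yields bool
Result type: bool


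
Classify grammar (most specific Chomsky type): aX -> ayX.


LHS has context (more than one symbol) and |LHS| ≤ |RHS|
Classification: Type 1 (Context-Sensitive)


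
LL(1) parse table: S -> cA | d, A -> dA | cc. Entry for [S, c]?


For [S, c]: 'c' ∈ FIRST(cA)
Entry: S -> cA


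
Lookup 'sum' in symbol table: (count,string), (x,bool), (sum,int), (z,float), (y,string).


Lookup 'sum' → type int


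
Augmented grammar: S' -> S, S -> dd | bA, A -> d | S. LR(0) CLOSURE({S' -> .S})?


Start: S' -> .S
For each item with dot before a nonterminal B, add B -> .γ for every B-production
Closure: [S' -> .S, S -> .dd, S -> .bA]


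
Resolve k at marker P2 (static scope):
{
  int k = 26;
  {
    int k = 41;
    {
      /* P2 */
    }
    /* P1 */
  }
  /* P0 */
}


P2's block does not declare k; resolves to the enclosing declaration at depth 1
k = 41


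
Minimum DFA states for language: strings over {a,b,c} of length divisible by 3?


Track length mod 3: states 0..2, accept at 0
Minimal DFA: 3 states


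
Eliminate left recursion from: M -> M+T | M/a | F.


Left-recursive alternatives: M+T, M/a; non-recursive: F
Introduce M': M -> FM', M' -> +TM' | /aM' | ε


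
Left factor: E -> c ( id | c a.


Common prefix: 'c'
Factored: E -> c E', E' -> ( id | a


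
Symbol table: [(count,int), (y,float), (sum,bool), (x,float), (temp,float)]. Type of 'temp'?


Lookup 'temp' → type float


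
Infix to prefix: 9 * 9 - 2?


left-to-right (same/higher precedence on left): tree is (- (* 9 9) 2)
Prefix: - * 9 9 2


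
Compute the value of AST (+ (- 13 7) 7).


Evaluate inner: (- 13 7) = 6
Evaluate root: (+ 6 7) = 13
Result: 13


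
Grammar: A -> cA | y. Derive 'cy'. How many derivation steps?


Derivation: A => cA => cy
Steps: 2


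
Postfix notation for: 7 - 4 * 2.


* has higher precedence, evaluate 4*2 first
Postfix: 7 4 2 * -


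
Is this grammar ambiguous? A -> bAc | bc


balanced b^n…c^n: each string has a unique parse
Unambiguous


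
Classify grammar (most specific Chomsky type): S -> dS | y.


Right-linear: every RHS is a terminal or a terminal followed by one nonterminal
Classification: Type 3 (Regular)


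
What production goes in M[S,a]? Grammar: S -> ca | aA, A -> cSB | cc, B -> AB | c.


For [S, a]: 'a' ∈ FIRST(aA)
Entry: S -> aA


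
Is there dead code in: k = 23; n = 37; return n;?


k is assigned but never read
Dead: 'k = 23'


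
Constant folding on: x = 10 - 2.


10 - 2 = 8 at compile time
Optimized: x = 8


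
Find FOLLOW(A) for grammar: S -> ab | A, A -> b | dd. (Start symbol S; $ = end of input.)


$ ∈ FOLLOW(S). For each A -> αBβ: add FIRST(β)\{ε} to FOLLOW(B); if β nullable, add FOLLOW(A).
FOLLOW(A) = {$}


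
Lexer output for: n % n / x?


Scan left to right, longest-match per lexeme
Tokens: ID(n), OP(%), ID(n), OP(/), ID(x)


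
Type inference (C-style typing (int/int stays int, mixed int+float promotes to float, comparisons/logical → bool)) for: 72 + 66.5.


Operand types: int + float
Rule: mixed int/float promotes to float; int/int stays int
Result type: float


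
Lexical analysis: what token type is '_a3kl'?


Pattern: letter/underscore followed by alphanumerics, not a keyword
Type: IDENTIFIER


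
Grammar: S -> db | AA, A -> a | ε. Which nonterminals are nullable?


A nonterminal is nullable iff some alternative derives ε (directly, or every symbol in it is nullable)
Nullable: {A, S}


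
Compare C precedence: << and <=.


'<<' is shift (level 8); '<=' is relational (level 7)
Higher level binds tighter
'<<' has higher precedence than '<='


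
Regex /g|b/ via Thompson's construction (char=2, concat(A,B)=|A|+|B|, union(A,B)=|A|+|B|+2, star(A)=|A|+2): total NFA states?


Syntax tree has 2 char leaf(s), 1 union(s), 0 star(s)
chars contribute 2×2 = 4; each union adds +2; each star adds +2
Total: 4 + 2 + 0 = 6 states


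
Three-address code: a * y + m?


Break into single-operator statements:
t1 = a * y
t2 = t1 + m


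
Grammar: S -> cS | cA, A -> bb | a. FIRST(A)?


Per alternative of A: FIRST(bb) = {b}; FIRST(a) = {a}
FIRST(A) = {a, b}


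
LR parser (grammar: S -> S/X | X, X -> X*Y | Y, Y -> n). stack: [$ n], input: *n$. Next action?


'n' on top is the handle for Y -> n
Action: reduce (Y -> n)


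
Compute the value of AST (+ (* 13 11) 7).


Evaluate inner: (* 13 11) = 143
Evaluate root: (+ 143 7) = 150
Result: 150


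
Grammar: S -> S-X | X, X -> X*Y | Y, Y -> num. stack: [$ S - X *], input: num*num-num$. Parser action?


no handle; shift 'num'
Action: shift


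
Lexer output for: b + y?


Scan left to right, longest-match per lexeme
Tokens: ID(b), OP(+), ID(y)


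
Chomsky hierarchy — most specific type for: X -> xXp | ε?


Single nonterminal LHS, but x^n p^n is not regular
Classification: Type 2 (Context-Free)


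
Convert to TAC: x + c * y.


Break into single-operator statements:
t1 = c * y
t2 = x + t1


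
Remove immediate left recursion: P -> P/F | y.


Left-recursive alternatives: P/F; non-recursive: y
Introduce P': P -> yP', P' -> /FP' | ε


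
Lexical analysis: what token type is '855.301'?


Pattern: digits with a decimal point
Type: FLOAT_LITERAL


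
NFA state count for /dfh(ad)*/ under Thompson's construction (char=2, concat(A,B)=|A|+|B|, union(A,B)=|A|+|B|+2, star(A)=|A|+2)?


Syntax tree has 5 char leaf(s), 0 union(s), 1 star(s)
chars contribute 5×2 = 10; each union adds +2; each star adds +2
Total: 10 + 0 + 2 = 12 states


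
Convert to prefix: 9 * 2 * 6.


left-to-right (same/higher precedence on left): tree is (* (* 9 2) 6)
Prefix: * * 9 2 6


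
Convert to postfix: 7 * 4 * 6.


Left to right (same or higher precedence on left)
Postfix: 7 4 * 6 *


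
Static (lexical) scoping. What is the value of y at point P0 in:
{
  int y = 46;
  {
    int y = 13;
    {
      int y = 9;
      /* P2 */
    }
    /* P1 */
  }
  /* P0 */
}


y declared in the same block as P0
y = 46


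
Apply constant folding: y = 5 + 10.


5 + 10 = 15 at compile time
Optimized: y = 15


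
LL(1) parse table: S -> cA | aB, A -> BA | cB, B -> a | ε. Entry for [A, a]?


For [A, a]: 'a' ∈ FIRST(BA)
Entry: A -> BA


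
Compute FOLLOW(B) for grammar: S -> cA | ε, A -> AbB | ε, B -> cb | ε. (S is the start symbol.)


$ ∈ FOLLOW(S). For each A -> αBβ: add FIRST(β)\{ε} to FOLLOW(B); if β nullable, add FOLLOW(A).
FOLLOW(B) = {$, b}


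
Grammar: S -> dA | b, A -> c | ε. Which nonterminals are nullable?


A nonterminal is nullable iff some alternative derives ε (directly, or every symbol in it is nullable)
Nullable: {A}


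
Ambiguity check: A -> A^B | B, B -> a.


precedence layered via separate nonterminal B: deterministic
Unambiguous


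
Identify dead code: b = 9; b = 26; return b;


first assignment to b is overwritten before any read
Dead: 'b = 9'


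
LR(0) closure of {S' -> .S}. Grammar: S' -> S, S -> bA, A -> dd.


Start: S' -> .S
For each item with dot before a nonterminal B, add B -> .γ for every B-production
Closure: [S' -> .S, S -> .bA]


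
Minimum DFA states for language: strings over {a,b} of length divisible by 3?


Track length mod 3: states 0..2, accept at 0
Minimal DFA: 3 states


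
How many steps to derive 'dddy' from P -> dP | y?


Derivation: P => dP => ddP => dddP => dddy
Steps: 4


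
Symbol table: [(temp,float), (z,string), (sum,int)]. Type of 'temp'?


Lookup 'temp' → type float


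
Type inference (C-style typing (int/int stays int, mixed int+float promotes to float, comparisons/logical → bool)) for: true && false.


Operand types: bool && bool
Rule: logical operators take bool operands and yield bool
Result type: bool


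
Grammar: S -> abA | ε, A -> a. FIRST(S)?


Per alternative of S: FIRST(abA) = {a}; FIRST(ε) = {ε}
FIRST(S) = {a, ε}


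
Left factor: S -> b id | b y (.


Common prefix: 'b'
Factored: S -> b S', S' -> id | y (


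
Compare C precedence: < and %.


'%' is multiplicative (level 10); '<' is relational (level 7)
Higher level binds tighter
'%' has higher precedence than '<'


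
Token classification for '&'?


Pattern: operator symbol
Type: OPERATOR


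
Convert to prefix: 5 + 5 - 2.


left-to-right (same/higher precedence on left): tree is (- (+ 5 5) 2)
Prefix: - + 5 5 2


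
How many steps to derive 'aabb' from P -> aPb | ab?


Derivation: P => aPb => aabb
Steps: 2


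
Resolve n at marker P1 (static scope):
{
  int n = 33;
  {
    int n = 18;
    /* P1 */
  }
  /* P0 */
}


n declared in the same block as P1
n = 18


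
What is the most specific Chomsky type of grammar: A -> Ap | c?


Left-linear: every RHS is a terminal or one nonterminal followed by a terminal
Classification: Type 3 (Regular)


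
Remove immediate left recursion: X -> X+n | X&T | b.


Left-recursive alternatives: X+n, X&T; non-recursive: b
Introduce X': X -> bX', X' -> +nX' | &TX' | ε


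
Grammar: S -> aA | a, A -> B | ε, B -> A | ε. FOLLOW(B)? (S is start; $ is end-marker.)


$ ∈ FOLLOW(S). For each A -> αBβ: add FIRST(β)\{ε} to FOLLOW(B); if β nullable, add FOLLOW(A).
FOLLOW(B) = {$}


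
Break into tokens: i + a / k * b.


Scan left to right, longest-match per lexeme
Tokens: ID(i), OP(+), ID(a), OP(/), ID(k), OP(*), ID(b)


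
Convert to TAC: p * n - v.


Break into single-operator statements:
t1 = p * n
t2 = t1 - v


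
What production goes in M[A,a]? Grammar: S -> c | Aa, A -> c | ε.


For [A, a]: ε is nullable and 'a' ∈ FOLLOW(A)
Entry: A -> ε


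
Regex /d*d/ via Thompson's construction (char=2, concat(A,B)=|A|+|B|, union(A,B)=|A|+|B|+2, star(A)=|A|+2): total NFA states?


Syntax tree has 2 char leaf(s), 0 union(s), 1 star(s)
chars contribute 2×2 = 4; each union adds +2; each star adds +2
Total: 4 + 0 + 2 = 6 states


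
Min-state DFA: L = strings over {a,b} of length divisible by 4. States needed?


Track length mod 4: states 0..3, accept at 0
Minimal DFA: 4 states


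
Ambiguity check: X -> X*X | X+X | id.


'id*id+id' has two parse trees (no precedence encoded between * and +)
Ambiguous


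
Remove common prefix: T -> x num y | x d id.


Common prefix: 'x'
Factored: T -> x T', T' -> num y | d id


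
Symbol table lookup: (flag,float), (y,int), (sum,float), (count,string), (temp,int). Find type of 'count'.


Lookup 'count' → type string


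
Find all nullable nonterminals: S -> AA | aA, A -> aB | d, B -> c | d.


A nonterminal is nullable iff some alternative derives ε (directly, or every symbol in it is nullable)
Nullable: {}


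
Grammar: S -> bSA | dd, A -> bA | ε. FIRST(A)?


Per alternative of A: FIRST(bA) = {b}; FIRST(ε) = {ε}
FIRST(A) = {b, ε}


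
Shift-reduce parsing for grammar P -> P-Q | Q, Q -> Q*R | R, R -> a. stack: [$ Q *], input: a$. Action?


no handle; shift 'a'
Action: shift


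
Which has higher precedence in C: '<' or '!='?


'<' is relational (level 7); '!=' is equality (level 6)
Higher level binds tighter
'<' has higher precedence than '!='


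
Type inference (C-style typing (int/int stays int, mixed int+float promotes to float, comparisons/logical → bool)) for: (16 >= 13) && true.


Operand types: bool && bool
Rule: logical operators take bool operands and yield bool
Result type: bool


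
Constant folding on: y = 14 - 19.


14 - 19 = -5 at compile time
Optimized: y = -5


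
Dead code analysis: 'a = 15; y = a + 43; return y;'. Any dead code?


a is read by y's definition; y is returned
No dead code


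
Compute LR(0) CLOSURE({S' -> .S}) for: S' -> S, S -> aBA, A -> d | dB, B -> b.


Start: S' -> .S
For each item with dot before a nonterminal B, add B -> .γ for every B-production
Closure: [S' -> .S, S -> .aBA]
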